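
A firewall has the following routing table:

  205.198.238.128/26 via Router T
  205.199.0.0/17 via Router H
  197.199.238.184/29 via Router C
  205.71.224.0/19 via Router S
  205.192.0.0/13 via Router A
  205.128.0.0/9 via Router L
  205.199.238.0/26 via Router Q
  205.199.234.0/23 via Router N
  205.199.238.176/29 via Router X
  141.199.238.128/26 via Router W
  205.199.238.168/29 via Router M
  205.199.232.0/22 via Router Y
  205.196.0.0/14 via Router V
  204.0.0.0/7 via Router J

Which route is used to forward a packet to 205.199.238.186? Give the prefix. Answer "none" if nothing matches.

Entries matching 205.199.238.186:
  204.0.0.0/7 (204.0.0.0 - 205.255.255.255)
  205.128.0.0/9 (205.128.0.0 - 205.255.255.255)
  205.192.0.0/13 (205.192.0.0 - 205.199.255.255)
  205.196.0.0/14 (205.196.0.0 - 205.199.255.255)
Most specific is 205.196.0.0/14.

205.196.0.0/14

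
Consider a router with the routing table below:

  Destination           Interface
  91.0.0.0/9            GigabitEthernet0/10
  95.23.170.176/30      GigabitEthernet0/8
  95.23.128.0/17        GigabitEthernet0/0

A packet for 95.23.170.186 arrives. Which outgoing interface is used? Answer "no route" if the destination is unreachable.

GigabitEthernet0/0

Routes whose prefix contains 95.23.170.186:
  95.23.128.0/17 (95.23.128.0 - 95.23.255.255) -> GigabitEthernet0/0
More-specific entries that do NOT match:
  95.23.170.176/30 (95.23.170.176 - 95.23.170.179) does not contain 95.23.170.186
Longest matching prefix is /17 -> interface GigabitEthernet0/0.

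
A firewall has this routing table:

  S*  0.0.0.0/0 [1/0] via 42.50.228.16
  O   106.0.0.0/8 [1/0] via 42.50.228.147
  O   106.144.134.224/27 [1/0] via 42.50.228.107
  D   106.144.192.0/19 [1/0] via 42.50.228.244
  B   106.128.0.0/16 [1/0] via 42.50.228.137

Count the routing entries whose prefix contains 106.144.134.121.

2

Prefixes containing 106.144.134.121:
  0.0.0.0/0 (default, matches everything)
  106.0.0.0/8 (106.0.0.0 - 106.255.255.255)
Total matching entries: 2.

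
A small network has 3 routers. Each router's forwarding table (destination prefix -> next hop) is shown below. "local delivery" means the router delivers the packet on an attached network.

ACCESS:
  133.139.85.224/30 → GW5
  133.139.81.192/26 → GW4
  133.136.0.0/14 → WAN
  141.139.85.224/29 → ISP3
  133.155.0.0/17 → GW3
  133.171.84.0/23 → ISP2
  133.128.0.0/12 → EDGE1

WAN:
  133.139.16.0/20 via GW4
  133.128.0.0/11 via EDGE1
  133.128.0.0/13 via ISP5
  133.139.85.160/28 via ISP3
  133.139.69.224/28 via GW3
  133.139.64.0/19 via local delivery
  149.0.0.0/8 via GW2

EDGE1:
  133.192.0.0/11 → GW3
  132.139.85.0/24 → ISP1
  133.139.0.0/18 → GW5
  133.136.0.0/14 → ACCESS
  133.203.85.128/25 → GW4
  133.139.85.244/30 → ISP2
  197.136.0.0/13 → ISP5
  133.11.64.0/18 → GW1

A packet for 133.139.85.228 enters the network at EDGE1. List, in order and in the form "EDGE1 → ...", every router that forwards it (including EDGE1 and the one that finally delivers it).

EDGE1 → ACCESS → WAN

At EDGE1: longest match for 133.139.85.228 is 133.136.0.0/14 -> ACCESS
At ACCESS: longest match for 133.139.85.228 is 133.136.0.0/14 -> WAN
At WAN: longest match for 133.139.85.228 is 133.139.64.0/19 -> local delivery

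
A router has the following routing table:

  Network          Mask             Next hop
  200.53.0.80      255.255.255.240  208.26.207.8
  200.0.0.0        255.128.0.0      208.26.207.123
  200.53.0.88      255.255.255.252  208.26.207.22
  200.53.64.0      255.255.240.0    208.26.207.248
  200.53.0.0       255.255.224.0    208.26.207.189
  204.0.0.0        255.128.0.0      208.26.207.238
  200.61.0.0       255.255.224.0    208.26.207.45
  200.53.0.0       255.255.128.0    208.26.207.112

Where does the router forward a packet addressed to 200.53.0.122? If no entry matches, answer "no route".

208.26.207.189

Routes whose prefix contains 200.53.0.122:
  200.0.0.0/9 (200.0.0.0 - 200.127.255.255) -> 208.26.207.123
  200.53.0.0/17 (200.53.0.0 - 200.53.127.255) -> 208.26.207.112
  200.53.0.0/19 (200.53.0.0 - 200.53.31.255) -> 208.26.207.189
More-specific entries that do NOT match:
  200.53.0.88/30 (200.53.0.88 - 200.53.0.91) does not contain 200.53.0.122
  200.53.0.80/28 (200.53.0.80 - 200.53.0.95) does not contain 200.53.0.122
  200.53.64.0/20 (200.53.64.0 - 200.53.79.255) does not contain 200.53.0.122
Longest matching prefix is /19 -> next hop 208.26.207.189.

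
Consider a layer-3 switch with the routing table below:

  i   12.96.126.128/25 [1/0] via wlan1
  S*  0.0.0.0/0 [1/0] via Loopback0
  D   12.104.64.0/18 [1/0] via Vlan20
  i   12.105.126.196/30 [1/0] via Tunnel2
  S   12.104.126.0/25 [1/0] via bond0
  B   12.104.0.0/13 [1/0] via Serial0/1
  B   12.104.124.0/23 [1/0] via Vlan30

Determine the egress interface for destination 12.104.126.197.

Vlan20

Routes whose prefix contains 12.104.126.197:
  0.0.0.0/0 (default, matches everything) -> Loopback0
  12.104.0.0/13 (12.104.0.0 - 12.111.255.255) -> Serial0/1
  12.104.64.0/18 (12.104.64.0 - 12.104.127.255) -> Vlan20
More-specific entries that do NOT match:
  12.105.126.196/30 (12.105.126.196 - 12.105.126.199) does not contain 12.104.126.197
  12.96.126.128/25 (12.96.126.128 - 12.96.126.255) does not contain 12.104.126.197
  12.104.126.0/25 (12.104.126.0 - 12.104.126.127) does not contain 12.104.126.197
  12.104.124.0/23 (12.104.124.0 - 12.104.125.255) does not contain 12.104.126.197
Longest matching prefix is /18 -> interface Vlan20.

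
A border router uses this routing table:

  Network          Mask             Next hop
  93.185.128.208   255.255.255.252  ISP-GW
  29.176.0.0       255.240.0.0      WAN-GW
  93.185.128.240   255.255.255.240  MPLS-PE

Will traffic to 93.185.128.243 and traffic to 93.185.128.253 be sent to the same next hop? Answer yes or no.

yes

93.185.128.243: longest match 93.185.128.240/28 -> MPLS-PE
93.185.128.253: longest match 93.185.128.240/28 -> MPLS-PE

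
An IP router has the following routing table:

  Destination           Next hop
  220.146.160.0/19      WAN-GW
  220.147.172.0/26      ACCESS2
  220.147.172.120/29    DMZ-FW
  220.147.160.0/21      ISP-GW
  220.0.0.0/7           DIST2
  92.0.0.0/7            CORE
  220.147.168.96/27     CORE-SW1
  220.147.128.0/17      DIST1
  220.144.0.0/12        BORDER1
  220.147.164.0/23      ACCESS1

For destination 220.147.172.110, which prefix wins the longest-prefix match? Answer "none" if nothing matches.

Entries matching 220.147.172.110:
  220.0.0.0/7 (220.0.0.0 - 221.255.255.255)
  220.144.0.0/12 (220.144.0.0 - 220.159.255.255)
  220.147.128.0/17 (220.147.128.0 - 220.147.255.255)
Most specific is 220.147.128.0/17.

220.147.128.0/17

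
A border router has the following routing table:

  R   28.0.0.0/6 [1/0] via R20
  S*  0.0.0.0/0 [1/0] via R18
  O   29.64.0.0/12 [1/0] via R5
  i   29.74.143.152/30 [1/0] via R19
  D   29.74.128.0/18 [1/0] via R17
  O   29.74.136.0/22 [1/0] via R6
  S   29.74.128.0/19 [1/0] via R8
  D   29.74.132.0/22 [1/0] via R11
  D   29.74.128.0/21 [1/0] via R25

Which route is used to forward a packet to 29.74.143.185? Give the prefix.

Entries matching 29.74.143.185:
  0.0.0.0/0 (default, matches everything)
  28.0.0.0/6 (28.0.0.0 - 31.255.255.255)
  29.64.0.0/12 (29.64.0.0 - 29.79.255.255)
  29.74.128.0/18 (29.74.128.0 - 29.74.191.255)
  29.74.128.0/19 (29.74.128.0 - 29.74.159.255)
Most specific is 29.74.128.0/19.

29.74.128.0/19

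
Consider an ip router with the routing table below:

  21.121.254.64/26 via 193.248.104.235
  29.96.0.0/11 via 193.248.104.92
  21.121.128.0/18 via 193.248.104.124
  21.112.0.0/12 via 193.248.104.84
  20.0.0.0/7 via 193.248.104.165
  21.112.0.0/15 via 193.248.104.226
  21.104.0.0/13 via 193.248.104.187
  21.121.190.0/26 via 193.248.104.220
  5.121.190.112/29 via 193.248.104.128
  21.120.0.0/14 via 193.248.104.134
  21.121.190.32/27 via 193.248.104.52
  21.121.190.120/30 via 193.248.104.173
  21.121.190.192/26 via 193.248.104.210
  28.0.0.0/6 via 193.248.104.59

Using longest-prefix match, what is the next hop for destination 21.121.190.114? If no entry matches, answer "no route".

Routes whose prefix contains 21.121.190.114:
  20.0.0.0/7 (20.0.0.0 - 21.255.255.255) -> 193.248.104.165
  21.112.0.0/12 (21.112.0.0 - 21.127.255.255) -> 193.248.104.84
  21.120.0.0/14 (21.120.0.0 - 21.123.255.255) -> 193.248.104.134
  21.121.128.0/18 (21.121.128.0 - 21.121.191.255) -> 193.248.104.124
More-specific entries that do NOT match:
  21.121.190.120/30 (21.121.190.120 - 21.121.190.123) does not contain 21.121.190.114
  5.121.190.112/29 (5.121.190.112 - 5.121.190.119) does not contain 21.121.190.114
  21.121.190.32/27 (21.121.190.32 - 21.121.190.63) does not contain 21.121.190.114
  21.121.254.64/26 (21.121.254.64 - 21.121.254.127) does not contain 21.121.190.114
  21.121.190.0/26 (21.121.190.0 - 21.121.190.63) does not contain 21.121.190.114
  21.121.190.192/26 (21.121.190.192 - 21.121.190.255) does not contain 21.121.190.114
Longest matching prefix is /18 -> next hop 193.248.104.124.

193.248.104.124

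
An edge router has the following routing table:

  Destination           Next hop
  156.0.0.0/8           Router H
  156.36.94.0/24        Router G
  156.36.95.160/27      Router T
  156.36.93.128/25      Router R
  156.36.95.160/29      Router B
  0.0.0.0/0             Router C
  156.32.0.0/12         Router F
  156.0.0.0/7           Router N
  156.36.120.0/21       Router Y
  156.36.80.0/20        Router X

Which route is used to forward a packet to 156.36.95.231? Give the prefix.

Entries matching 156.36.95.231:
  0.0.0.0/0 (default, matches everything)
  156.0.0.0/7 (156.0.0.0 - 157.255.255.255)
  156.0.0.0/8 (156.0.0.0 - 156.255.255.255)
  156.32.0.0/12 (156.32.0.0 - 156.47.255.255)
  156.36.80.0/20 (156.36.80.0 - 156.36.95.255)
Most specific is 156.36.80.0/20.

156.36.80.0/20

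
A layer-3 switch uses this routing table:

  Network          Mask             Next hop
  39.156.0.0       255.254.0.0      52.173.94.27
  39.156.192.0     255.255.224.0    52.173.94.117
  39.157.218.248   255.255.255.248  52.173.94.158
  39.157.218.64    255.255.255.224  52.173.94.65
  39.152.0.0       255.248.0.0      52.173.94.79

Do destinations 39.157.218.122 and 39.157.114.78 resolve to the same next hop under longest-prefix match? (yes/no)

yes

39.157.218.122: longest match 39.156.0.0/15 -> 52.173.94.27
39.157.114.78: longest match 39.156.0.0/15 -> 52.173.94.27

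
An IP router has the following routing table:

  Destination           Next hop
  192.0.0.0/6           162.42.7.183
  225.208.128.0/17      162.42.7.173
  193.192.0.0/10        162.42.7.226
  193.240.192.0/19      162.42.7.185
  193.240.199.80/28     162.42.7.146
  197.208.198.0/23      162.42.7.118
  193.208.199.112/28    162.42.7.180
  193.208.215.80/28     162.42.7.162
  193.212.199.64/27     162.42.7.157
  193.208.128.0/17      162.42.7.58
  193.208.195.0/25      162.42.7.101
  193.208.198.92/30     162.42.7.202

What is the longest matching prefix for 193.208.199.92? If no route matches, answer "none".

Entries matching 193.208.199.92:
  192.0.0.0/6 (192.0.0.0 - 195.255.255.255)
  193.192.0.0/10 (193.192.0.0 - 193.255.255.255)
  193.208.128.0/17 (193.208.128.0 - 193.208.255.255)
Most specific is 193.208.128.0/17.

193.208.128.0/17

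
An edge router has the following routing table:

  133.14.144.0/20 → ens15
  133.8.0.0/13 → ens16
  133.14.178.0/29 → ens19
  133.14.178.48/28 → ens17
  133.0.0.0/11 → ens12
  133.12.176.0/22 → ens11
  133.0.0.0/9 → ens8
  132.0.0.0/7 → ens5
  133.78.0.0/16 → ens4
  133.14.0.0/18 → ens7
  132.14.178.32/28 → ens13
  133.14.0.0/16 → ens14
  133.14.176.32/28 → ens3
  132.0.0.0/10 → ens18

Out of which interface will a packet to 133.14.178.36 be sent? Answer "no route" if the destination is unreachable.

ens14

Routes whose prefix contains 133.14.178.36:
  132.0.0.0/7 (132.0.0.0 - 133.255.255.255) -> ens5
  133.0.0.0/9 (133.0.0.0 - 133.127.255.255) -> ens8
  133.0.0.0/11 (133.0.0.0 - 133.31.255.255) -> ens12
  133.8.0.0/13 (133.8.0.0 - 133.15.255.255) -> ens16
  133.14.0.0/16 (133.14.0.0 - 133.14.255.255) -> ens14
More-specific entries that do NOT match:
  133.14.178.0/29 (133.14.178.0 - 133.14.178.7) does not contain 133.14.178.36
  133.14.178.48/28 (133.14.178.48 - 133.14.178.63) does not contain 133.14.178.36
  132.14.178.32/28 (132.14.178.32 - 132.14.178.47) does not contain 133.14.178.36
  133.14.176.32/28 (133.14.176.32 - 133.14.176.47) does not contain 133.14.178.36
  133.12.176.0/22 (133.12.176.0 - 133.12.179.255) does not contain 133.14.178.36
  133.14.144.0/20 (133.14.144.0 - 133.14.159.255) does not contain 133.14.178.36
  133.14.0.0/18 (133.14.0.0 - 133.14.63.255) does not contain 133.14.178.36
Longest matching prefix is /16 -> interface ens14.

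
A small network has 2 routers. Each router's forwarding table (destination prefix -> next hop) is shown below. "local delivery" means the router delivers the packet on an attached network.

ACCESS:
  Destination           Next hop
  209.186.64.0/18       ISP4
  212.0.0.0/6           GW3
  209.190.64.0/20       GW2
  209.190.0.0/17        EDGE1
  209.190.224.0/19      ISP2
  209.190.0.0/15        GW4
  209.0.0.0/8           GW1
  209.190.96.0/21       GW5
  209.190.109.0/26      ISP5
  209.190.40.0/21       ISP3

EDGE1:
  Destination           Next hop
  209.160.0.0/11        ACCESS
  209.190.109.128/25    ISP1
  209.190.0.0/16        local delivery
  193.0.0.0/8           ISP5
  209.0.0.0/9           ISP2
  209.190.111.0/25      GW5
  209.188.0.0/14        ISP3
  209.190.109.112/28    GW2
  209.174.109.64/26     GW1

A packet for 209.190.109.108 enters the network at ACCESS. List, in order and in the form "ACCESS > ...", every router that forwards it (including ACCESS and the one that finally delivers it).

ACCESS > EDGE1

At ACCESS: longest match for 209.190.109.108 is 209.190.0.0/17 -> EDGE1
At EDGE1: longest match for 209.190.109.108 is 209.190.0.0/16 -> local delivery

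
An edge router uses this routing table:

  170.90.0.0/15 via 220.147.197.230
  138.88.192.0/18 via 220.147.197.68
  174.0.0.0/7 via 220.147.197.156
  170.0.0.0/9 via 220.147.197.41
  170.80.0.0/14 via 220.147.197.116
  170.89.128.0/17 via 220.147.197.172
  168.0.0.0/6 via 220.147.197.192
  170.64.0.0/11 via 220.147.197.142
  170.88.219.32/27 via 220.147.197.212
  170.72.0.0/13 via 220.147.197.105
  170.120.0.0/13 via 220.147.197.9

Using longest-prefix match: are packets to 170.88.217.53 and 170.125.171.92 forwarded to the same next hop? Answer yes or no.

170.88.217.53: longest match 170.64.0.0/11 -> 220.147.197.142
170.125.171.92: longest match 170.120.0.0/13 -> 220.147.197.9

no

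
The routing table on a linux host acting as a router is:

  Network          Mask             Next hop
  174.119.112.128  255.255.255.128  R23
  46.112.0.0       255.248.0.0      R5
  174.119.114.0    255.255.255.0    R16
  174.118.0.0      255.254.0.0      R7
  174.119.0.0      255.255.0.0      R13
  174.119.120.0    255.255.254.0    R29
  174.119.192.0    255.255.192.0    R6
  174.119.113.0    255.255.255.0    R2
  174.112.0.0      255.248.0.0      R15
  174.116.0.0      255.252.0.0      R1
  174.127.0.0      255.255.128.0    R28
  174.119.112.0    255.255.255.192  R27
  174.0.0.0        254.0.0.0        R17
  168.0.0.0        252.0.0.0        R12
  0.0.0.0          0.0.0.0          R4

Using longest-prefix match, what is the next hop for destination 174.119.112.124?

R13

Routes whose prefix contains 174.119.112.124:
  0.0.0.0/0 (default, matches everything) -> R4
  174.0.0.0/7 (174.0.0.0 - 175.255.255.255) -> R17
  174.112.0.0/13 (174.112.0.0 - 174.119.255.255) -> R15
  174.116.0.0/14 (174.116.0.0 - 174.119.255.255) -> R1
  174.118.0.0/15 (174.118.0.0 - 174.119.255.255) -> R7
  174.119.0.0/16 (174.119.0.0 - 174.119.255.255) -> R13
More-specific entries that do NOT match:
  174.119.112.0/26 (174.119.112.0 - 174.119.112.63) does not contain 174.119.112.124
  174.119.112.128/25 (174.119.112.128 - 174.119.112.255) does not contain 174.119.112.124
  174.119.114.0/24 (174.119.114.0 - 174.119.114.255) does not contain 174.119.112.124
  174.119.113.0/24 (174.119.113.0 - 174.119.113.255) does not contain 174.119.112.124
  174.119.120.0/23 (174.119.120.0 - 174.119.121.255) does not contain 174.119.112.124
  174.119.192.0/18 (174.119.192.0 - 174.119.255.255) does not contain 174.119.112.124
  174.127.0.0/17 (174.127.0.0 - 174.127.127.255) does not contain 174.119.112.124
Longest matching prefix is /16 -> next hop R13.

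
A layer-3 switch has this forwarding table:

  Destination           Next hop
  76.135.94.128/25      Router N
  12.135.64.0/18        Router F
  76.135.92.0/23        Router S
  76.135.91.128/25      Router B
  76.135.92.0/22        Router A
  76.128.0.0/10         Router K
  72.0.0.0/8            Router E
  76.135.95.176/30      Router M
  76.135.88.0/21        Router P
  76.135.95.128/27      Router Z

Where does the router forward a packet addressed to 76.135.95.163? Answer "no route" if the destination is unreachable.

Router A

Routes whose prefix contains 76.135.95.163:
  76.128.0.0/10 (76.128.0.0 - 76.191.255.255) -> Router K
  76.135.88.0/21 (76.135.88.0 - 76.135.95.255) -> Router P
  76.135.92.0/22 (76.135.92.0 - 76.135.95.255) -> Router A
More-specific entries that do NOT match:
  76.135.95.176/30 (76.135.95.176 - 76.135.95.179) does not contain 76.135.95.163
  76.135.95.128/27 (76.135.95.128 - 76.135.95.159) does not contain 76.135.95.163
  76.135.94.128/25 (76.135.94.128 - 76.135.94.255) does not contain 76.135.95.163
  76.135.91.128/25 (76.135.91.128 - 76.135.91.255) does not contain 76.135.95.163
  76.135.92.0/23 (76.135.92.0 - 76.135.93.255) does not contain 76.135.95.163
Longest matching prefix is /22 -> next hop Router A.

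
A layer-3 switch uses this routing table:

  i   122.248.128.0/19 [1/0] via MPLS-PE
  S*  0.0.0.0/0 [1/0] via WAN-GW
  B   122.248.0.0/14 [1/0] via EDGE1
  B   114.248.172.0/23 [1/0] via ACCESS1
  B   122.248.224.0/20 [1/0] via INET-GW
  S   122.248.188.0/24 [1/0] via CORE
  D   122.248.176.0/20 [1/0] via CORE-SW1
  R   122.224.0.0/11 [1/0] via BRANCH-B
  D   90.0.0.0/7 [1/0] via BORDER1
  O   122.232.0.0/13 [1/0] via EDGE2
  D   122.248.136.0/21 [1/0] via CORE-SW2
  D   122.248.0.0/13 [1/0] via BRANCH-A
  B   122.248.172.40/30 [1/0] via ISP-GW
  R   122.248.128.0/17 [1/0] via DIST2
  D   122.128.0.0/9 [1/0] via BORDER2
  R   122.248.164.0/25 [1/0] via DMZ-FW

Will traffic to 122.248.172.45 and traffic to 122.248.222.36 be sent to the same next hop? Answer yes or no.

122.248.172.45: longest match 122.248.128.0/17 -> DIST2
122.248.222.36: longest match 122.248.128.0/17 -> DIST2

yes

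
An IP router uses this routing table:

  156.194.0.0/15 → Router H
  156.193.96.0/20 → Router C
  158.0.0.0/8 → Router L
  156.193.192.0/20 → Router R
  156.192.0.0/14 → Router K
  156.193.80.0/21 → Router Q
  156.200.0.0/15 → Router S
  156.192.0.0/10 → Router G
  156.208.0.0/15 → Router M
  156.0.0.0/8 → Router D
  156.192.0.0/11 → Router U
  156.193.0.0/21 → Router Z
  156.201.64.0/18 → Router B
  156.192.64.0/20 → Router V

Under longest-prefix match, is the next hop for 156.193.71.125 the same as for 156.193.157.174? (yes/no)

156.193.71.125: longest match 156.192.0.0/14 -> Router K
156.193.157.174: longest match 156.192.0.0/14 -> Router K

yes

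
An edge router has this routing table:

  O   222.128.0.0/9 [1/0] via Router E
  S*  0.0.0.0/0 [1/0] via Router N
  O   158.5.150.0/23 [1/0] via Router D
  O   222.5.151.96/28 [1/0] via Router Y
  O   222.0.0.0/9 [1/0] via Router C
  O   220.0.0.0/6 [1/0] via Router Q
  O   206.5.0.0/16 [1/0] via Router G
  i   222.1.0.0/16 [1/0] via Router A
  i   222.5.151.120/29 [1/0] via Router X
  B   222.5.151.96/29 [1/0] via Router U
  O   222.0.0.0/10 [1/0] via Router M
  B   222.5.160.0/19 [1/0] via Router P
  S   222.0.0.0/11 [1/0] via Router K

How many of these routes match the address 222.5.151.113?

Prefixes containing 222.5.151.113:
  0.0.0.0/0 (default, matches everything)
  220.0.0.0/6 (220.0.0.0 - 223.255.255.255)
  222.0.0.0/9 (222.0.0.0 - 222.127.255.255)
  222.0.0.0/10 (222.0.0.0 - 222.63.255.255)
  222.0.0.0/11 (222.0.0.0 - 222.31.255.255)
Total matching entries: 5.

5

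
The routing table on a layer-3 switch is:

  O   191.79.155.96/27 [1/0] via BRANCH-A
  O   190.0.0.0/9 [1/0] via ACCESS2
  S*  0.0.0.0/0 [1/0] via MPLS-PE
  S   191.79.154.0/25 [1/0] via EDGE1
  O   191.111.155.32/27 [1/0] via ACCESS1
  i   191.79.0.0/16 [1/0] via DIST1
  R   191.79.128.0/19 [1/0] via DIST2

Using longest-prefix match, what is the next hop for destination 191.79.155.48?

Routes whose prefix contains 191.79.155.48:
  0.0.0.0/0 (default, matches everything) -> MPLS-PE
  191.79.0.0/16 (191.79.0.0 - 191.79.255.255) -> DIST1
  191.79.128.0/19 (191.79.128.0 - 191.79.159.255) -> DIST2
More-specific entries that do NOT match:
  191.79.155.96/27 (191.79.155.96 - 191.79.155.127) does not contain 191.79.155.48
  191.111.155.32/27 (191.111.155.32 - 191.111.155.63) does not contain 191.79.155.48
  191.79.154.0/25 (191.79.154.0 - 191.79.154.127) does not contain 191.79.155.48
Longest matching prefix is /19 -> next hop DIST2.

DIST2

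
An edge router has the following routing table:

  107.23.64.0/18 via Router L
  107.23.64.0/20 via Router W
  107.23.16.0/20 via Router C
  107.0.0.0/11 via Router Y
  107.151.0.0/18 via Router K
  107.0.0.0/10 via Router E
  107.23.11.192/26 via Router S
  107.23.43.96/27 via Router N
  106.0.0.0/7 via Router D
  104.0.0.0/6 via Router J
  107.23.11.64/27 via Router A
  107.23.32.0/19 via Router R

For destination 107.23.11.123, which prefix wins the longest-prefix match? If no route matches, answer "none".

107.0.0.0/11

Entries matching 107.23.11.123:
  104.0.0.0/6 (104.0.0.0 - 107.255.255.255)
  106.0.0.0/7 (106.0.0.0 - 107.255.255.255)
  107.0.0.0/10 (107.0.0.0 - 107.63.255.255)
  107.0.0.0/11 (107.0.0.0 - 107.31.255.255)
Most specific is 107.0.0.0/11.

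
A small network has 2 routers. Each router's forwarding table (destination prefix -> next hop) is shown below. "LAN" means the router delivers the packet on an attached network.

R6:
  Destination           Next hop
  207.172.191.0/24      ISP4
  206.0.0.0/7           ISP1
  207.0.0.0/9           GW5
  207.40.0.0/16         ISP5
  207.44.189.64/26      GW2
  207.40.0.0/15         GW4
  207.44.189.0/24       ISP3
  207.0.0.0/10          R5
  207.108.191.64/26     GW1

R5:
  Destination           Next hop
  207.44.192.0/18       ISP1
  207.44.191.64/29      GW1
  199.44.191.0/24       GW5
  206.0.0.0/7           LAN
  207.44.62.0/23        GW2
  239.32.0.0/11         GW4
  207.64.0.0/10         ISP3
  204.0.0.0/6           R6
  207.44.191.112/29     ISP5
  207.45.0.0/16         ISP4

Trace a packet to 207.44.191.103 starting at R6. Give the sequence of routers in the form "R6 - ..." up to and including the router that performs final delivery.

At R6: longest match for 207.44.191.103 is 207.0.0.0/10 -> R5
At R5: longest match for 207.44.191.103 is 206.0.0.0/7 -> LAN

R6 - R5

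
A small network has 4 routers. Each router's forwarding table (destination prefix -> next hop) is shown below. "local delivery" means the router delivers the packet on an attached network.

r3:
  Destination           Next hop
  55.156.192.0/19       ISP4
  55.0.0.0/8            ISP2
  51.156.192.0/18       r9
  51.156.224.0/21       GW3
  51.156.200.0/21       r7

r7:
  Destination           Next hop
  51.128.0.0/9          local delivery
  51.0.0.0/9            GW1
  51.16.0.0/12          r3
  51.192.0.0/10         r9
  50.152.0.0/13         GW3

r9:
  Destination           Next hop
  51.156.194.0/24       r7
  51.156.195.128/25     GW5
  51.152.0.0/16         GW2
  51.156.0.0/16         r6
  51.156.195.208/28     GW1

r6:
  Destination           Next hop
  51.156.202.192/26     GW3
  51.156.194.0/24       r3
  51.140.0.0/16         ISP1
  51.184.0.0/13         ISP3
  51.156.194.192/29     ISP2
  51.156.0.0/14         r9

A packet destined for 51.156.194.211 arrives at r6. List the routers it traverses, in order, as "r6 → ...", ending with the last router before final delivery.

At r6: longest match for 51.156.194.211 is 51.156.194.0/24 -> r3
At r3: longest match for 51.156.194.211 is 51.156.192.0/18 -> r9
At r9: longest match for 51.156.194.211 is 51.156.194.0/24 -> r7
At r7: longest match for 51.156.194.211 is 51.128.0.0/9 -> local delivery

r6 → r3 → r9 → r7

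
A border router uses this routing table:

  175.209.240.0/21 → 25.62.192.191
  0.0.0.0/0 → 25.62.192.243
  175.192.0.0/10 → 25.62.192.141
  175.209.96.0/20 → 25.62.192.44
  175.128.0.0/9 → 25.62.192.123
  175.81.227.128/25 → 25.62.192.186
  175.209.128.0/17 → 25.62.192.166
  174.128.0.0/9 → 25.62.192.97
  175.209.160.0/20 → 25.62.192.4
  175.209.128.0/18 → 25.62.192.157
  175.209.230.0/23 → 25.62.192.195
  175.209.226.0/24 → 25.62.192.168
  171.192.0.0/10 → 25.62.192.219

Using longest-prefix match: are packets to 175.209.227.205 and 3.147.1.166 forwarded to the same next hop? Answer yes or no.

175.209.227.205: longest match 175.209.128.0/17 -> 25.62.192.166
3.147.1.166: longest match 0.0.0.0/0 -> 25.62.192.243

no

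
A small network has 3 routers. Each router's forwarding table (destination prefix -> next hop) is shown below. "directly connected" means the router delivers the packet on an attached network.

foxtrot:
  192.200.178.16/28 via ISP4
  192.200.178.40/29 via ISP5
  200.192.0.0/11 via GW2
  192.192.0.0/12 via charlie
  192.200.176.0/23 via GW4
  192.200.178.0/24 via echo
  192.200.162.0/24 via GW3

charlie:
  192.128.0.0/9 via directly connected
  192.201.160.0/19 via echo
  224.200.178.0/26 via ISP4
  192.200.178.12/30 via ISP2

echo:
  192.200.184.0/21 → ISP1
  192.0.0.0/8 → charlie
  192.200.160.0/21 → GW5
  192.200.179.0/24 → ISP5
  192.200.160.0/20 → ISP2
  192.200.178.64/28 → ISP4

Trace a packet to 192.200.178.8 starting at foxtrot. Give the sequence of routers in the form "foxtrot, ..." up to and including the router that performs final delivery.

At foxtrot: longest match for 192.200.178.8 is 192.200.178.0/24 -> echo
At echo: longest match for 192.200.178.8 is 192.0.0.0/8 -> charlie
At charlie: longest match for 192.200.178.8 is 192.128.0.0/9 -> directly connected

foxtrot, echo, charlie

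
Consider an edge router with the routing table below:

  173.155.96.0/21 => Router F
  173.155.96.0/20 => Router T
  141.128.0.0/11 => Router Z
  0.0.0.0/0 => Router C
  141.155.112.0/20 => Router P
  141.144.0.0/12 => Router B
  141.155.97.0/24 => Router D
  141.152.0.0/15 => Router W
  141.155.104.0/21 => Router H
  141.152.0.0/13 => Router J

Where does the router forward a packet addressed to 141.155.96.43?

Routes whose prefix contains 141.155.96.43:
  0.0.0.0/0 (default, matches everything) -> Router C
  141.128.0.0/11 (141.128.0.0 - 141.159.255.255) -> Router Z
  141.144.0.0/12 (141.144.0.0 - 141.159.255.255) -> Router B
  141.152.0.0/13 (141.152.0.0 - 141.159.255.255) -> Router J
More-specific entries that do NOT match:
  141.155.97.0/24 (141.155.97.0 - 141.155.97.255) does not contain 141.155.96.43
  173.155.96.0/21 (173.155.96.0 - 173.155.103.255) does not contain 141.155.96.43
  141.155.104.0/21 (141.155.104.0 - 141.155.111.255) does not contain 141.155.96.43
  173.155.96.0/20 (173.155.96.0 - 173.155.111.255) does not contain 141.155.96.43
  141.155.112.0/20 (141.155.112.0 - 141.155.127.255) does not contain 141.155.96.43
  141.152.0.0/15 (141.152.0.0 - 141.153.255.255) does not contain 141.155.96.43
Longest matching prefix is /13 -> next hop Router J.

Router J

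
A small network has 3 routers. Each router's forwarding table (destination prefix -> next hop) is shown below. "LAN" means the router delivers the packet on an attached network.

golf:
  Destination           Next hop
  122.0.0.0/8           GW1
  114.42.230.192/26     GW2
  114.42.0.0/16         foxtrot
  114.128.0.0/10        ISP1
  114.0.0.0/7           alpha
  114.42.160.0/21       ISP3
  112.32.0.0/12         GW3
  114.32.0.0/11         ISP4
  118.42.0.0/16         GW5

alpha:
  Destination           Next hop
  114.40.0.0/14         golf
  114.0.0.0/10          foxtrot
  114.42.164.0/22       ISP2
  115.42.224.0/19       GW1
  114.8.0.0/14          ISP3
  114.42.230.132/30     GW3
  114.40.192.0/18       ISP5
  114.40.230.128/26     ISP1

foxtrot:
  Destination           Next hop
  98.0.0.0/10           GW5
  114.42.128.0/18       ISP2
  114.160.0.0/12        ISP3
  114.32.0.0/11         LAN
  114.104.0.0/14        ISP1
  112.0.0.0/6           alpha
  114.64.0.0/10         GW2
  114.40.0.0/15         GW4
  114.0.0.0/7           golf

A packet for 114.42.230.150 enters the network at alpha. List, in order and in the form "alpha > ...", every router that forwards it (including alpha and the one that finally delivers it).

alpha > golf > foxtrot

At alpha: longest match for 114.42.230.150 is 114.40.0.0/14 -> golf
At golf: longest match for 114.42.230.150 is 114.42.0.0/16 -> foxtrot
At foxtrot: longest match for 114.42.230.150 is 114.32.0.0/11 -> LAN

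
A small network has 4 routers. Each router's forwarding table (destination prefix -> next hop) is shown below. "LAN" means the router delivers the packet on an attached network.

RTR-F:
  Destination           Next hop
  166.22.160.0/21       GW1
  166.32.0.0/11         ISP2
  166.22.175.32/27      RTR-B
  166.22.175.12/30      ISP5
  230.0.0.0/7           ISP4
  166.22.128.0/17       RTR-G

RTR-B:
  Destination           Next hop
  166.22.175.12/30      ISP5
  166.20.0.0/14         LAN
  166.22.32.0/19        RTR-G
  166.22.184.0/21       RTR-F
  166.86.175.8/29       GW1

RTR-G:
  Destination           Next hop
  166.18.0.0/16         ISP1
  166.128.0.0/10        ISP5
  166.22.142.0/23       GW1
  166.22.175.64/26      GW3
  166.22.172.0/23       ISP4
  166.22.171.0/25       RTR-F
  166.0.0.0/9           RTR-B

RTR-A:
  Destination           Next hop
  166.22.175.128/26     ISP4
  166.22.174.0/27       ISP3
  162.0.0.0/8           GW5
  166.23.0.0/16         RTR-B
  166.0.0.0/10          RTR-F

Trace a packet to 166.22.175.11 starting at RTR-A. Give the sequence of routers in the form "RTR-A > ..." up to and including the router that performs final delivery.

RTR-A > RTR-F > RTR-G > RTR-B

At RTR-A: longest match for 166.22.175.11 is 166.0.0.0/10 -> RTR-F
At RTR-F: longest match for 166.22.175.11 is 166.22.128.0/17 -> RTR-G
At RTR-G: longest match for 166.22.175.11 is 166.0.0.0/9 -> RTR-B
At RTR-B: longest match for 166.22.175.11 is 166.20.0.0/14 -> LAN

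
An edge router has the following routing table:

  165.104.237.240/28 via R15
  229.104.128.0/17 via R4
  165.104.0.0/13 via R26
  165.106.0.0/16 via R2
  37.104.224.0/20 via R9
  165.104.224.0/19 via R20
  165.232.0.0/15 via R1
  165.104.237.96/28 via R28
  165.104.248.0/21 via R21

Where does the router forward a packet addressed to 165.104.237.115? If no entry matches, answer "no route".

Routes whose prefix contains 165.104.237.115:
  165.104.0.0/13 (165.104.0.0 - 165.111.255.255) -> R26
  165.104.224.0/19 (165.104.224.0 - 165.104.255.255) -> R20
More-specific entries that do NOT match:
  165.104.237.240/28 (165.104.237.240 - 165.104.237.255) does not contain 165.104.237.115
  165.104.237.96/28 (165.104.237.96 - 165.104.237.111) does not contain 165.104.237.115
  165.104.248.0/21 (165.104.248.0 - 165.104.255.255) does not contain 165.104.237.115
  37.104.224.0/20 (37.104.224.0 - 37.104.239.255) does not contain 165.104.237.115
Longest matching prefix is /19 -> next hop R20.

R20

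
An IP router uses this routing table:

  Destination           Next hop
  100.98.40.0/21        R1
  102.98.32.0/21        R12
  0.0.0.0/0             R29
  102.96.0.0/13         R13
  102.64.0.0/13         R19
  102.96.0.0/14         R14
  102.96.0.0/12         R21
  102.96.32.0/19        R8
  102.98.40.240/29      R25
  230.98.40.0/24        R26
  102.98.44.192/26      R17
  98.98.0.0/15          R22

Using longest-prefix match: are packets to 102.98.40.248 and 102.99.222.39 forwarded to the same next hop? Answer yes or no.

yes

102.98.40.248: longest match 102.96.0.0/14 -> R14
102.99.222.39: longest match 102.96.0.0/14 -> R14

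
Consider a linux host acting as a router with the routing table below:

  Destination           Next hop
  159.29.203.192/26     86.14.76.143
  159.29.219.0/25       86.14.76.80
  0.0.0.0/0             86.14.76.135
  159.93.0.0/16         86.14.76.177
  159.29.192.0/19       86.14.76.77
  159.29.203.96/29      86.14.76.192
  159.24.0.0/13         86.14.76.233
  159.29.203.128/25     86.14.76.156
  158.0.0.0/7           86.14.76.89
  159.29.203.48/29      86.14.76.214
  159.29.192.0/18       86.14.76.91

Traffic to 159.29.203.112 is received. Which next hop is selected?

86.14.76.77

Routes whose prefix contains 159.29.203.112:
  0.0.0.0/0 (default, matches everything) -> 86.14.76.135
  158.0.0.0/7 (158.0.0.0 - 159.255.255.255) -> 86.14.76.89
  159.24.0.0/13 (159.24.0.0 - 159.31.255.255) -> 86.14.76.233
  159.29.192.0/18 (159.29.192.0 - 159.29.255.255) -> 86.14.76.91
  159.29.192.0/19 (159.29.192.0 - 159.29.223.255) -> 86.14.76.77
More-specific entries that do NOT match:
  159.29.203.96/29 (159.29.203.96 - 159.29.203.103) does not contain 159.29.203.112
  159.29.203.48/29 (159.29.203.48 - 159.29.203.55) does not contain 159.29.203.112
  159.29.203.192/26 (159.29.203.192 - 159.29.203.255) does not contain 159.29.203.112
  159.29.219.0/25 (159.29.219.0 - 159.29.219.127) does not contain 159.29.203.112
  159.29.203.128/25 (159.29.203.128 - 159.29.203.255) does not contain 159.29.203.112
Longest matching prefix is /19 -> next hop 86.14.76.77.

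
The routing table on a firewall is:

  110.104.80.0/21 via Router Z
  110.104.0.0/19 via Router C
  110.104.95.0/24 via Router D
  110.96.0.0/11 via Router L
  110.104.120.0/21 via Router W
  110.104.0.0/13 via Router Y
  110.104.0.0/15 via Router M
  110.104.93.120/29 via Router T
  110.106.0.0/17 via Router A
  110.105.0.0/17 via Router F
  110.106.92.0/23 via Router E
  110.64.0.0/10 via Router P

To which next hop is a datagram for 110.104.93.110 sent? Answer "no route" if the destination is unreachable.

Routes whose prefix contains 110.104.93.110:
  110.64.0.0/10 (110.64.0.0 - 110.127.255.255) -> Router P
  110.96.0.0/11 (110.96.0.0 - 110.127.255.255) -> Router L
  110.104.0.0/13 (110.104.0.0 - 110.111.255.255) -> Router Y
  110.104.0.0/15 (110.104.0.0 - 110.105.255.255) -> Router M
More-specific entries that do NOT match:
  110.104.93.120/29 (110.104.93.120 - 110.104.93.127) does not contain 110.104.93.110
  110.104.95.0/24 (110.104.95.0 - 110.104.95.255) does not contain 110.104.93.110
  110.106.92.0/23 (110.106.92.0 - 110.106.93.255) does not contain 110.104.93.110
  110.104.80.0/21 (110.104.80.0 - 110.104.87.255) does not contain 110.104.93.110
  110.104.120.0/21 (110.104.120.0 - 110.104.127.255) does not contain 110.104.93.110
  110.104.0.0/19 (110.104.0.0 - 110.104.31.255) does not contain 110.104.93.110
  110.106.0.0/17 (110.106.0.0 - 110.106.127.255) does not contain 110.104.93.110
  110.105.0.0/17 (110.105.0.0 - 110.105.127.255) does not contain 110.104.93.110
Longest matching prefix is /15 -> next hop Router M.

Router M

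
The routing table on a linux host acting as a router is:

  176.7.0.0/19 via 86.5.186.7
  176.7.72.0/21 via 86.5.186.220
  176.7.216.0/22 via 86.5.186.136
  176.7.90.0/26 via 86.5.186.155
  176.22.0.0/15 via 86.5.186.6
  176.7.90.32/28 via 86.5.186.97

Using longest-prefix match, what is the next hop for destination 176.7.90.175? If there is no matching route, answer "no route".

No entry's prefix contains 176.7.90.175; there is no default route.

no route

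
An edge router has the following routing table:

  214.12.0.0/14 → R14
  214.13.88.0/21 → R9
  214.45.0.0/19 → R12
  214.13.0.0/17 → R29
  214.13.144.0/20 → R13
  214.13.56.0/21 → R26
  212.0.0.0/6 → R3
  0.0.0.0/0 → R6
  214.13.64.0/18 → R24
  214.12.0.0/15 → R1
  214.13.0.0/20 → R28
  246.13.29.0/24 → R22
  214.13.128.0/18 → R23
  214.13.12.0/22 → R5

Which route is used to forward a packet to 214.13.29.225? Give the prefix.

214.13.0.0/17

Entries matching 214.13.29.225:
  0.0.0.0/0 (default, matches everything)
  212.0.0.0/6 (212.0.0.0 - 215.255.255.255)
  214.12.0.0/14 (214.12.0.0 - 214.15.255.255)
  214.12.0.0/15 (214.12.0.0 - 214.13.255.255)
  214.13.0.0/17 (214.13.0.0 - 214.13.127.255)
Most specific is 214.13.0.0/17.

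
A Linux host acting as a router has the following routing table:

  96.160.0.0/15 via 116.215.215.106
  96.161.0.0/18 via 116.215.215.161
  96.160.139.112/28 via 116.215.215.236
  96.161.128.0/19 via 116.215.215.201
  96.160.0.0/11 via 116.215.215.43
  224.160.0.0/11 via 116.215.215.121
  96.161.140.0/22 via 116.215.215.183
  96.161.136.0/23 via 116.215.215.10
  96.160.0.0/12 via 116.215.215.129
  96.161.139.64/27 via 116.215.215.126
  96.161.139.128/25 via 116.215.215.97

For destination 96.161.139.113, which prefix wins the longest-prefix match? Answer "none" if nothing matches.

96.161.128.0/19

Entries matching 96.161.139.113:
  96.160.0.0/11 (96.160.0.0 - 96.191.255.255)
  96.160.0.0/12 (96.160.0.0 - 96.175.255.255)
  96.160.0.0/15 (96.160.0.0 - 96.161.255.255)
  96.161.128.0/19 (96.161.128.0 - 96.161.159.255)
Most specific is 96.161.128.0/19.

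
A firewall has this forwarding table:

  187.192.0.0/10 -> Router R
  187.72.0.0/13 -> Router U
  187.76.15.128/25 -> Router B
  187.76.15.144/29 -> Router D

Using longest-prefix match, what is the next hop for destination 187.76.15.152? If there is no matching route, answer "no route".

Router B

Routes whose prefix contains 187.76.15.152:
  187.72.0.0/13 (187.72.0.0 - 187.79.255.255) -> Router U
  187.76.15.128/25 (187.76.15.128 - 187.76.15.255) -> Router B
More-specific entries that do NOT match:
  187.76.15.144/29 (187.76.15.144 - 187.76.15.151) does not contain 187.76.15.152
Longest matching prefix is /25 -> next hop Router B.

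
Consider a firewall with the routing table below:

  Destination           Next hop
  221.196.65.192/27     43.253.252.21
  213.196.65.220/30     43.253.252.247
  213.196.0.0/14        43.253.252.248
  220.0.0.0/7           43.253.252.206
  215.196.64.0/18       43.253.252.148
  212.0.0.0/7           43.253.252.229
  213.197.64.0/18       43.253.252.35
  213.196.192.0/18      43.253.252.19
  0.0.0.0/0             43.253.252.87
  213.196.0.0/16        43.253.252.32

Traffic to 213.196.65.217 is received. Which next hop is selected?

Routes whose prefix contains 213.196.65.217:
  0.0.0.0/0 (default, matches everything) -> 43.253.252.87
  212.0.0.0/7 (212.0.0.0 - 213.255.255.255) -> 43.253.252.229
  213.196.0.0/14 (213.196.0.0 - 213.199.255.255) -> 43.253.252.248
  213.196.0.0/16 (213.196.0.0 - 213.196.255.255) -> 43.253.252.32
More-specific entries that do NOT match:
  213.196.65.220/30 (213.196.65.220 - 213.196.65.223) does not contain 213.196.65.217
  221.196.65.192/27 (221.196.65.192 - 221.196.65.223) does not contain 213.196.65.217
  215.196.64.0/18 (215.196.64.0 - 215.196.127.255) does not contain 213.196.65.217
  213.197.64.0/18 (213.197.64.0 - 213.197.127.255) does not contain 213.196.65.217
  213.196.192.0/18 (213.196.192.0 - 213.196.255.255) does not contain 213.196.65.217
Longest matching prefix is /16 -> next hop 43.253.252.32.

43.253.252.32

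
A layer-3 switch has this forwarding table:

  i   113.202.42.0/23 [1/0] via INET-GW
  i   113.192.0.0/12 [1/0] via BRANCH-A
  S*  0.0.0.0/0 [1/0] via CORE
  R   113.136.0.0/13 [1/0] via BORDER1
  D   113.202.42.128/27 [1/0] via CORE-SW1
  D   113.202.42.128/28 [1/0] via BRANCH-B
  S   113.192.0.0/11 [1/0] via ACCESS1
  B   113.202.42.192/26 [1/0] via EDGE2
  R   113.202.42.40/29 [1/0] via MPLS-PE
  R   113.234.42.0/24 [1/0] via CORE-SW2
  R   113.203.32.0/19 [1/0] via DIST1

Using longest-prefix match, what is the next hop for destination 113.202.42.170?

Routes whose prefix contains 113.202.42.170:
  0.0.0.0/0 (default, matches everything) -> CORE
  113.192.0.0/11 (113.192.0.0 - 113.223.255.255) -> ACCESS1
  113.192.0.0/12 (113.192.0.0 - 113.207.255.255) -> BRANCH-A
  113.202.42.0/23 (113.202.42.0 - 113.202.43.255) -> INET-GW
More-specific entries that do NOT match:
  113.202.42.40/29 (113.202.42.40 - 113.202.42.47) does not contain 113.202.42.170
  113.202.42.128/28 (113.202.42.128 - 113.202.42.143) does not contain 113.202.42.170
  113.202.42.128/27 (113.202.42.128 - 113.202.42.159) does not contain 113.202.42.170
  113.202.42.192/26 (113.202.42.192 - 113.202.42.255) does not contain 113.202.42.170
  113.234.42.0/24 (113.234.42.0 - 113.234.42.255) does not contain 113.202.42.170
Longest matching prefix is /23 -> next hop INET-GW.

INET-GW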